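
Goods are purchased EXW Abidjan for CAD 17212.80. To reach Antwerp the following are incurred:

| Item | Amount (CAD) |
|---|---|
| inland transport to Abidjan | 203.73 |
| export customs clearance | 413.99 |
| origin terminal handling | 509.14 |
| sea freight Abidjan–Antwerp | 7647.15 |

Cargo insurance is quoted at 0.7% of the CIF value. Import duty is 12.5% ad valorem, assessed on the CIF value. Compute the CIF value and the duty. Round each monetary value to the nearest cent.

CIF value: CAD 26170.00; import duty: CAD 3271.25

Let C be the CIF value. C = EXW price + pre-shipment costs + freight + 0.7% × C
C − 0.7% × C = 17212.80 + 203.73 + 413.99 + 509.14 + 7647.15
0.993 × C = 25986.81
C = 25986.81 / 0.993 = 26170.00
Insurance premium = 0.7% × 26170.00 = 183.19
Import duty = 26170.00 × 12.5% = 3271.25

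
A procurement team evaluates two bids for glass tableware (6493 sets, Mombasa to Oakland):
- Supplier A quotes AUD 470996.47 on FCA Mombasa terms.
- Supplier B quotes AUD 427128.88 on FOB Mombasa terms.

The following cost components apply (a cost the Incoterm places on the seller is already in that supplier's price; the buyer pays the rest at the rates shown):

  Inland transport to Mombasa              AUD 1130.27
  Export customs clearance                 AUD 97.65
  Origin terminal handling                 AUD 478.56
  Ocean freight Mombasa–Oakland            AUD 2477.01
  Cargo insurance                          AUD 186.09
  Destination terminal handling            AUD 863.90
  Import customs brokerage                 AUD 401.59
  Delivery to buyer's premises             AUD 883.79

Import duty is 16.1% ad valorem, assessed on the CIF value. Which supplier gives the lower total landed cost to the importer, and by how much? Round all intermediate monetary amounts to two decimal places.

Supplier A (FCA):
CIF value = FCA price + origin terminal + freight + insurance = 470996.47 + 478.56 + 2477.01 + 186.09 = 474138.13
Import duty = 474138.13 × 16.1% = 76336.24
Buyer bears (A): 478.56 + 2477.01 + 186.09 + 863.90 + 401.59 + 883.79 = 5290.94
Landed cost (A) = invoice 470996.47 + 5290.94 + duty 76336.24 = 552623.65
Supplier B (FOB):
CIF value = FOB price + freight + insurance = 427128.88 + 2477.01 + 186.09 = 429791.98
Import duty = 429791.98 × 16.1% = 69196.51
Buyer bears (B): 2477.01 + 186.09 + 863.90 + 401.59 + 883.79 = 4812.38
Landed cost (B) = invoice 427128.88 + 4812.38 + duty 69196.51 = 501137.77
Difference = |552623.65 − 501137.77| = 51485.88

Supplier B is cheaper by AUD 51485.88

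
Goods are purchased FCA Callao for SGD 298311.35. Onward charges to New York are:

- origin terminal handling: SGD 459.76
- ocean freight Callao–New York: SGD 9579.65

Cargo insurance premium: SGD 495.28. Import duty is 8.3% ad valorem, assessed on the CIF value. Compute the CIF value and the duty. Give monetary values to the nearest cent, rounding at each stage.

CIF value: SGD 308846.04; import duty: SGD 25634.22

CIF = FCA price + pre-shipment costs + freight + insurance
CIF = 298311.35 + 459.76 + 9579.65 + 495.28 = 308846.04
Import duty = 308846.04 × 8.3% = 25634.22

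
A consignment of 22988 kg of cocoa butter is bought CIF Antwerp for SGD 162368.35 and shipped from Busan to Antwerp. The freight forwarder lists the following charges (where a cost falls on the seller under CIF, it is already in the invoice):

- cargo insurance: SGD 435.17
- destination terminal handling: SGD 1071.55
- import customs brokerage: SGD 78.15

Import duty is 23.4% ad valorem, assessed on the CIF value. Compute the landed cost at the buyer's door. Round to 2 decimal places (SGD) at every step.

CIF: the seller pays costs through ocean freight and marine insurance to the destination port.
Already in the invoice (seller's account under CIF): insurance — exclude.
The CIF price already equals the CIF value: 162368.35
Import duty = 162368.35 × 23.4% = 37994.19
Buyer bears: destination terminal 1071.55 + brokerage 78.15 + duty 37994.19 = 39143.89
Landed cost = invoice 162368.35 + 39143.89 = 201512.24

Total landed cost: SGD 201512.24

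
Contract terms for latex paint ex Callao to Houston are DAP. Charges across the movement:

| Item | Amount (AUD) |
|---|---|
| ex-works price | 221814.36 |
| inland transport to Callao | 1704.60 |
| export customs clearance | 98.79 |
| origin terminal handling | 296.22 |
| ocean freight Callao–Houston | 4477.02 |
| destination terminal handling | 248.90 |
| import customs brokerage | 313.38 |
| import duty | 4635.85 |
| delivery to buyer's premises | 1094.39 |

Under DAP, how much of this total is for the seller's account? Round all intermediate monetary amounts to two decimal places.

Seller's account: AUD 229734.28

DAP: the seller bears all costs to the named destination except import duty and clearance.
Seller's account: goods 221814.36 + inland to port 1704.60 + export clearance 98.79 + origin terminal 296.22 + freight 4477.02 + destination terminal 248.90 + delivery 1094.39 = 229734.28
Buyer's account: brokerage 313.38 + duty 4635.85 = 4949.23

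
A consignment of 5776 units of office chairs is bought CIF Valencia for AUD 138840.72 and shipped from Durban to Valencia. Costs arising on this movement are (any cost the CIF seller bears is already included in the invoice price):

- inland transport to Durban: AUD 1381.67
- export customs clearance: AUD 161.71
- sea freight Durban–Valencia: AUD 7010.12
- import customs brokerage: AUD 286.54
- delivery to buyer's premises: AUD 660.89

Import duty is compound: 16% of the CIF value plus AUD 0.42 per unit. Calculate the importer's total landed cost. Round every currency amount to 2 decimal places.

Total landed cost: AUD 164428.59

CIF: the seller pays costs through ocean freight and marine insurance to the destination port.
Already in the invoice (seller's account under CIF): inland to port, export clearance, freight — exclude.
The CIF price already equals the CIF value: 138840.72
Ad valorem component: 138840.72 × 16% = 22214.52
Specific component: 5776 × 0.42 = 2425.92
Import duty = 22214.52 + 2425.92 = 24640.44
Buyer bears: brokerage 286.54 + delivery 660.89 + duty 24640.44 = 25587.87
Landed cost = invoice 138840.72 + 25587.87 = 164428.59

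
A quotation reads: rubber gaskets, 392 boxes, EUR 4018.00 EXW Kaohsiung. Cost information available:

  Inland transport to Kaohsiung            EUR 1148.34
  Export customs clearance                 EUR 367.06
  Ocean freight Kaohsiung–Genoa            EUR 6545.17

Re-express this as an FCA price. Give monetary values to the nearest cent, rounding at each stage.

FCA price: EUR 5533.40

Not relevant to the conversion: freight — on the buyer under both terms; not part of either seller's price.
From EXW to FCA, the seller additionally bears: inland to port, export clearance.
FCA price = 4018.00 + 1148.34 + 367.06 = 5533.40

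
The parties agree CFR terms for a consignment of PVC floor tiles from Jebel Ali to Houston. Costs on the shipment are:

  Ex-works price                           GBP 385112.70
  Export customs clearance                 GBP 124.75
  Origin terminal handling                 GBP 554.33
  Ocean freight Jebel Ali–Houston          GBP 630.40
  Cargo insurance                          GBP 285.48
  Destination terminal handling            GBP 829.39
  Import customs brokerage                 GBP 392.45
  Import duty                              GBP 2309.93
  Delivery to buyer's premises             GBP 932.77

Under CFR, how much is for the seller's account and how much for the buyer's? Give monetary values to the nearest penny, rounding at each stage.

CFR: the seller pays costs through ocean freight to the destination port, but not insurance.
Seller's account: goods 385112.70 + export clearance 124.75 + origin terminal 554.33 + freight 630.40 = 386422.18
Buyer's account: insurance 285.48 + destination terminal 829.39 + brokerage 392.45 + duty 2309.93 + delivery 932.77 = 4750.02

Seller: GBP 386422.18; buyer: GBP 4750.02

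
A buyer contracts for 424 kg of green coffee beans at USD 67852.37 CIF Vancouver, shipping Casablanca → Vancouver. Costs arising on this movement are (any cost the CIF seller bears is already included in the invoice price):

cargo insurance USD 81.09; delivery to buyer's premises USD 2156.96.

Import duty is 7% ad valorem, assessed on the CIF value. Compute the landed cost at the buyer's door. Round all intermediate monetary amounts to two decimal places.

Total landed cost: USD 74759.00

CIF: the seller pays costs through ocean freight and marine insurance to the destination port.
Already in the invoice (seller's account under CIF): insurance — exclude.
The CIF price already equals the CIF value: 67852.37
Import duty = 67852.37 × 7% = 4749.67
Buyer bears: delivery 2156.96 + duty 4749.67 = 6906.63
Landed cost = invoice 67852.37 + 6906.63 = 74759.00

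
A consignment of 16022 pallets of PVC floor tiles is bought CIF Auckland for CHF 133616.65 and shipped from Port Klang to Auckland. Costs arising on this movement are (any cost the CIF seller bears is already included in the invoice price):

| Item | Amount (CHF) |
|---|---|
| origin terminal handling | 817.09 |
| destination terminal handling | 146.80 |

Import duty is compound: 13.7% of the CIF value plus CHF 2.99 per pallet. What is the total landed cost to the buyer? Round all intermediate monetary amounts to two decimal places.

Total landed cost: CHF 199974.71

CIF: the seller pays costs through ocean freight and marine insurance to the destination port.
Already in the invoice (seller's account under CIF): origin terminal — exclude.
The CIF price already equals the CIF value: 133616.65
Ad valorem component: 133616.65 × 13.7% = 18305.48
Specific component: 16022 × 2.99 = 47905.78
Import duty = 18305.48 + 47905.78 = 66211.26
Buyer bears: destination terminal 146.80 + duty 66211.26 = 66358.06
Landed cost = invoice 133616.65 + 66358.06 = 199974.71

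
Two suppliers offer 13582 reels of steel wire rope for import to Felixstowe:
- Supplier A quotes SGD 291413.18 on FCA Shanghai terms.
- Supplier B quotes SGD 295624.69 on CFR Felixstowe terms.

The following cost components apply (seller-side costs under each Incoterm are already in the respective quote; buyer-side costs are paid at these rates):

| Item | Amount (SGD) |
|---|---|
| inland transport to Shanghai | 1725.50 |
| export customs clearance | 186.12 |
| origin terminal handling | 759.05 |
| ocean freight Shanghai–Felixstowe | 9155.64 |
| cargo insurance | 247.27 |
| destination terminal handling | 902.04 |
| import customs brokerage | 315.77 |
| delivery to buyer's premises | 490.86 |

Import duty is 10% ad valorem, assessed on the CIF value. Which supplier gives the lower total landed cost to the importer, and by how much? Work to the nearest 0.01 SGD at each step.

Supplier B is cheaper by SGD 6273.49

Supplier A (FCA):
CIF value = FCA price + origin terminal + freight + insurance = 291413.18 + 759.05 + 9155.64 + 247.27 = 301575.14
Import duty = 301575.14 × 10% = 30157.51
Buyer bears (A): 759.05 + 9155.64 + 247.27 + 902.04 + 315.77 + 490.86 = 11870.63
Landed cost (A) = invoice 291413.18 + 11870.63 + duty 30157.51 = 333441.32
Supplier B (CFR):
CIF value = CFR price + insurance = 295624.69 + 247.27 = 295871.96
Import duty = 295871.96 × 10% = 29587.20
Buyer bears (B): 247.27 + 902.04 + 315.77 + 490.86 = 1955.94
Landed cost (B) = invoice 295624.69 + 1955.94 + duty 29587.20 = 327167.83
Difference = |333441.32 − 327167.83| = 6273.49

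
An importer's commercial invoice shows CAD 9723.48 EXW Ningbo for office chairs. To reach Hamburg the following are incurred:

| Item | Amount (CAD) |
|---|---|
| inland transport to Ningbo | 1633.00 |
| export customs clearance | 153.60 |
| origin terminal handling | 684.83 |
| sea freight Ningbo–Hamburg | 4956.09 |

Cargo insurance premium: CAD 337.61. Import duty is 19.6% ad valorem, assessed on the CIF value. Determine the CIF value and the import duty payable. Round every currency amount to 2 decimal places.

CIF = EXW price + pre-shipment costs + freight + insurance
CIF = 9723.48 + 1633.00 + 153.60 + 684.83 + 4956.09 + 337.61 = 17488.61
Import duty = 17488.61 × 19.6% = 3427.77

CIF value: CAD 17488.61; import duty: CAD 3427.77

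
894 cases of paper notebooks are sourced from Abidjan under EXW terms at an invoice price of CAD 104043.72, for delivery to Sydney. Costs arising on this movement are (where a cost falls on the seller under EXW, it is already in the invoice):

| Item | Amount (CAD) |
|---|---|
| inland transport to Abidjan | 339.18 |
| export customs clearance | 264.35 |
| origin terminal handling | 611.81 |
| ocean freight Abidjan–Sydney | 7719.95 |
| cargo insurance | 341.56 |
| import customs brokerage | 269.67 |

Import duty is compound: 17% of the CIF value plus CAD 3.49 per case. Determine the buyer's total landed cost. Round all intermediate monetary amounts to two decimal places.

EXW: the seller makes goods available at their premises; the buyer bears all onward costs.
CIF value = EXW price + inland to port + export clearance + origin terminal + freight + insurance = 104043.72 + 339.18 + 264.35 + 611.81 + 7719.95 + 341.56 = 113320.57
Ad valorem component: 113320.57 × 17% = 19264.50
Specific component: 894 × 3.49 = 3120.06
Import duty = 19264.50 + 3120.06 = 22384.56
Buyer bears: inland to port 339.18 + export clearance 264.35 + origin terminal 611.81 + freight 7719.95 + insurance 341.56 + brokerage 269.67 + duty 22384.56 = 31931.08
Landed cost = invoice 104043.72 + 31931.08 = 135974.80

Total landed cost: CAD 135974.80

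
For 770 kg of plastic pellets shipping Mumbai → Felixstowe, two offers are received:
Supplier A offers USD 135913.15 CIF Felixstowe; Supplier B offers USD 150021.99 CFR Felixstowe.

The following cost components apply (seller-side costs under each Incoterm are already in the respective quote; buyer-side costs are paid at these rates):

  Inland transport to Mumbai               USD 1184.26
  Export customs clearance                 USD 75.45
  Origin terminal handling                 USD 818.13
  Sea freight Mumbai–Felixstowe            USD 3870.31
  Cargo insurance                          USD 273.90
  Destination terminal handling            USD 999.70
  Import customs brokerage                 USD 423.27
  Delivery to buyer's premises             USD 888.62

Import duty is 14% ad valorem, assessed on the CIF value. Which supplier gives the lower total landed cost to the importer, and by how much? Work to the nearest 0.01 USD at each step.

Supplier A (CIF):
The CIF price already equals the CIF value: 135913.15
Import duty = 135913.15 × 14% = 19027.84
Buyer bears (A): 999.70 + 423.27 + 888.62 = 2311.59
Landed cost (A) = invoice 135913.15 + 2311.59 + duty 19027.84 = 157252.58
Supplier B (CFR):
CIF value = CFR price + insurance = 150021.99 + 273.90 = 150295.89
Import duty = 150295.89 × 14% = 21041.42
Buyer bears (B): 273.90 + 999.70 + 423.27 + 888.62 = 2585.49
Landed cost (B) = invoice 150021.99 + 2585.49 + duty 21041.42 = 173648.90
Difference = |157252.58 − 173648.90| = 16396.32

Supplier A is cheaper by USD 16396.32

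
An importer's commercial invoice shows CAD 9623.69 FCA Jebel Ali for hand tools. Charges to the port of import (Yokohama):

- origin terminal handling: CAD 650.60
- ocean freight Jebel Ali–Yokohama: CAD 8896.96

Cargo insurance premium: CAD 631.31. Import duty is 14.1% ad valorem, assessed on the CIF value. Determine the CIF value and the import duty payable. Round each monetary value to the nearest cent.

CIF value: CAD 19802.56; import duty: CAD 2792.16

CIF = FCA price + pre-shipment costs + freight + insurance
CIF = 9623.69 + 650.60 + 8896.96 + 631.31 = 19802.56
Import duty = 19802.56 × 14.1% = 2792.16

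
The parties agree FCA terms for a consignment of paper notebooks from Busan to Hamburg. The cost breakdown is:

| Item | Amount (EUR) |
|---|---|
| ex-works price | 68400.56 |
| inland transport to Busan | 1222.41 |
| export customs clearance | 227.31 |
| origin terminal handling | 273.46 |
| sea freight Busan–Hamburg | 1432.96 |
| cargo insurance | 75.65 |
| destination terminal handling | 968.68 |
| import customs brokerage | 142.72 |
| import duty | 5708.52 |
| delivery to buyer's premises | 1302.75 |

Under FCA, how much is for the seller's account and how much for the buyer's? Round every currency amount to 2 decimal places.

FCA: the seller delivers export-cleared goods to the carrier; the buyer bears costs from that point.
Seller's account: goods 68400.56 + inland to port 1222.41 + export clearance 227.31 = 69850.28
Buyer's account: origin terminal 273.46 + freight 1432.96 + insurance 75.65 + destination terminal 968.68 + brokerage 142.72 + duty 5708.52 + delivery 1302.75 = 9904.74

Seller: EUR 69850.28; buyer: EUR 9904.74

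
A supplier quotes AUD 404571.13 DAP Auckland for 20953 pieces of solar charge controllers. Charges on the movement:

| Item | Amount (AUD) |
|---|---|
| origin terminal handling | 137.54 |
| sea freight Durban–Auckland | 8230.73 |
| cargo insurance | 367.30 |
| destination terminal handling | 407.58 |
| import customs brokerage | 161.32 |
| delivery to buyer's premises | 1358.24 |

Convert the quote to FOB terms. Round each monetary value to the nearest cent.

Not relevant to the conversion: origin terminal — on the seller under both DAP and FOB; already in the DAP price and stays in the FOB price. brokerage — on the buyer under both terms; not part of either seller's price.
From DAP to FOB, the seller no longer bears: freight, insurance, destination terminal, delivery.
FOB price = 404571.13 − 8230.73 − 367.30 − 407.58 − 1358.24 = 394207.28

FOB price: AUD 394207.28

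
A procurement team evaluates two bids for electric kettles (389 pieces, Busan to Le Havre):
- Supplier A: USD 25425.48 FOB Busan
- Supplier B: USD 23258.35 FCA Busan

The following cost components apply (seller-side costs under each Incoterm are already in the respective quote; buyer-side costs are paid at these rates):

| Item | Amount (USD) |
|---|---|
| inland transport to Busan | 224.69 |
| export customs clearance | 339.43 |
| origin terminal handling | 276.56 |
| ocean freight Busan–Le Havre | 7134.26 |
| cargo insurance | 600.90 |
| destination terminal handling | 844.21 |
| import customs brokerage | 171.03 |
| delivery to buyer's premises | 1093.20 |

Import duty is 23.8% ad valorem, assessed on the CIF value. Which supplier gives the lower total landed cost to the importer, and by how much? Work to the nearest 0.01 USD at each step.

Supplier B is cheaper by USD 2340.52

Supplier A (FOB):
CIF value = FOB price + freight + insurance = 25425.48 + 7134.26 + 600.90 = 33160.64
Import duty = 33160.64 × 23.8% = 7892.23
Buyer bears (A): 7134.26 + 600.90 + 844.21 + 171.03 + 1093.20 = 9843.60
Landed cost (A) = invoice 25425.48 + 9843.60 + duty 7892.23 = 43161.31
Supplier B (FCA):
CIF value = FCA price + origin terminal + freight + insurance = 23258.35 + 276.56 + 7134.26 + 600.90 = 31270.07
Import duty = 31270.07 × 23.8% = 7442.28
Buyer bears (B): 276.56 + 7134.26 + 600.90 + 844.21 + 171.03 + 1093.20 = 10120.16
Landed cost (B) = invoice 23258.35 + 10120.16 + duty 7442.28 = 40820.79
Difference = |43161.31 − 40820.79| = 2340.52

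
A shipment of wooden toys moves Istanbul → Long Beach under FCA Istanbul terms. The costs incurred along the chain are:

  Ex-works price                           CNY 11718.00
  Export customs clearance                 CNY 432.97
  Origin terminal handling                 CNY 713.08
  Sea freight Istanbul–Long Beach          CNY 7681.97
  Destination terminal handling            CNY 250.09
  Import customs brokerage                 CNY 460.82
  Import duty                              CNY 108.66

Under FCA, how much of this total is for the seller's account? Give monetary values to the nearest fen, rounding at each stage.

FCA: the seller delivers export-cleared goods to the carrier; the buyer bears costs from that point.
Seller's account: goods 11718.00 + export clearance 432.97 = 12150.97
Buyer's account: origin terminal 713.08 + freight 7681.97 + destination terminal 250.09 + brokerage 460.82 + duty 108.66 = 9214.62

Seller's account: CNY 12150.97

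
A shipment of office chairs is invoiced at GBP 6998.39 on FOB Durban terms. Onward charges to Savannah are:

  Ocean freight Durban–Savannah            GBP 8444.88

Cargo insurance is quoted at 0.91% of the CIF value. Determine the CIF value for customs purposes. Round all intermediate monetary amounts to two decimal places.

Let C be the CIF value. C = FOB price + freight + 0.91% × C
C − 0.91% × C = 6998.39 + 8444.88
0.9909 × C = 15443.27
C = 15443.27 / 0.9909 = 15585.09
Insurance premium = 0.91% × 15585.09 = 141.82

CIF value: GBP 15585.09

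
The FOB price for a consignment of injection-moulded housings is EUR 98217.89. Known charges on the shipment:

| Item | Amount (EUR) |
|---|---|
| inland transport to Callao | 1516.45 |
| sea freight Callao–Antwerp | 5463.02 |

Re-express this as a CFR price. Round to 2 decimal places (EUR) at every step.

Not relevant to the conversion: inland to port — on the seller under both FOB and CFR; already in the FOB price and stays in the CFR price.
From FOB to CFR, the seller additionally bears: freight.
CFR price = 98217.89 + 5463.02 = 103680.91

CFR price: EUR 103680.91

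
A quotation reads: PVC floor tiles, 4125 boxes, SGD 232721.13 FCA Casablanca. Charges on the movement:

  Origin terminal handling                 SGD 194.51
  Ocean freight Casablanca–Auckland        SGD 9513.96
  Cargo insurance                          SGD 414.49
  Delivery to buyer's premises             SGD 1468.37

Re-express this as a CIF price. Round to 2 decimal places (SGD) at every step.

Not relevant to the conversion: delivery — on the buyer under both terms; not part of either seller's price.
From FCA to CIF, the seller additionally bears: origin terminal, freight, insurance.
CIF price = 232721.13 + 194.51 + 9513.96 + 414.49 = 242844.09

CIF price: SGD 242844.09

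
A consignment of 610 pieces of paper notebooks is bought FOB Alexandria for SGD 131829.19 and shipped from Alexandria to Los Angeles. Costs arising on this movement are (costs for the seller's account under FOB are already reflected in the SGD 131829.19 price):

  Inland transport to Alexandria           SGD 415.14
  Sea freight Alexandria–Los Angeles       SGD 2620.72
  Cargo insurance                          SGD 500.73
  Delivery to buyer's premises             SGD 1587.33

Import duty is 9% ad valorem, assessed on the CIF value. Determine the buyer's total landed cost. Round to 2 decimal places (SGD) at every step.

FOB: the seller bears costs until goods are on board at the origin port; the buyer bears freight, insurance and all costs thereafter.
Already in the invoice (seller's account under FOB): inland to port — exclude.
CIF value = FOB price + freight + insurance = 131829.19 + 2620.72 + 500.73 = 134950.64
Import duty = 134950.64 × 9% = 12145.56
Buyer bears: freight 2620.72 + insurance 500.73 + delivery 1587.33 + duty 12145.56 = 16854.34
Landed cost = invoice 131829.19 + 16854.34 = 148683.53

Total landed cost: SGD 148683.53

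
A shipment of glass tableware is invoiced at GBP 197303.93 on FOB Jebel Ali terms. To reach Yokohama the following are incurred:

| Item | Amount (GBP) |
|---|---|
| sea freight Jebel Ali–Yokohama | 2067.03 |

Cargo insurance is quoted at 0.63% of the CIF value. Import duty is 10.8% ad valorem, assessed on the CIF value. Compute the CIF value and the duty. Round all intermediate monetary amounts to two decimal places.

Let C be the CIF value. C = FOB price + freight + 0.63% × C
C − 0.63% × C = 197303.93 + 2067.03
0.9937 × C = 199370.96
C = 199370.96 / 0.9937 = 200634.96
Insurance premium = 0.63% × 200634.96 = 1264.00
Import duty = 200634.96 × 10.8% = 21668.58

CIF value: GBP 200634.96; import duty: GBP 21668.58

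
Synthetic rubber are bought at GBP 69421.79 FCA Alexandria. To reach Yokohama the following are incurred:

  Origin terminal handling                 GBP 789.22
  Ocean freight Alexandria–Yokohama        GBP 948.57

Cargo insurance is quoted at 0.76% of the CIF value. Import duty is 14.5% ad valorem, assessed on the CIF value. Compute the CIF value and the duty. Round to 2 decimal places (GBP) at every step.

CIF value: GBP 71704.53; import duty: GBP 10397.16

Let C be the CIF value. C = FCA price + pre-shipment costs + freight + 0.76% × C
C − 0.76% × C = 69421.79 + 789.22 + 948.57
0.9924 × C = 71159.58
C = 71159.58 / 0.9924 = 71704.53
Insurance premium = 0.76% × 71704.53 = 544.95
Import duty = 71704.53 × 14.5% = 10397.16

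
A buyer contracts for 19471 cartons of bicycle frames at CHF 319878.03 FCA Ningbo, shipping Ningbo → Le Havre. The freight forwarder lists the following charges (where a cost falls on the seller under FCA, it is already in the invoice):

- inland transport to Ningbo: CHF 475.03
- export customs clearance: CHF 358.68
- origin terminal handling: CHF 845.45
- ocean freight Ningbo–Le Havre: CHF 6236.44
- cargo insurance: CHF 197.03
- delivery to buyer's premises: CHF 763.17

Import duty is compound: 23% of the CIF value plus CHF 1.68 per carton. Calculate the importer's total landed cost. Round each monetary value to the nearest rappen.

Total landed cost: CHF 435877.50

FCA: the seller delivers export-cleared goods to the carrier; the buyer bears costs from that point.
Already in the invoice (seller's account under FCA): inland to port, export clearance — exclude.
CIF value = FCA price + origin terminal + freight + insurance = 319878.03 + 845.45 + 6236.44 + 197.03 = 327156.95
Ad valorem component: 327156.95 × 23% = 75246.10
Specific component: 19471 × 1.68 = 32711.28
Import duty = 75246.10 + 32711.28 = 107957.38
Buyer bears: origin terminal 845.45 + freight 6236.44 + insurance 197.03 + delivery 763.17 + duty 107957.38 = 115999.47
Landed cost = invoice 319878.03 + 115999.47 = 435877.50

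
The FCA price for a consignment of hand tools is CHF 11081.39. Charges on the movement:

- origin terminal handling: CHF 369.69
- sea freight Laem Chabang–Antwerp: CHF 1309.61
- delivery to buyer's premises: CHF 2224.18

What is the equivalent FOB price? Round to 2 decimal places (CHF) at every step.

Not relevant to the conversion: delivery, freight — on the buyer under both terms; not part of either seller's price.
From FCA to FOB, the seller additionally bears: origin terminal.
FOB price = 11081.39 + 369.69 = 11451.08

FOB price: CHF 11451.08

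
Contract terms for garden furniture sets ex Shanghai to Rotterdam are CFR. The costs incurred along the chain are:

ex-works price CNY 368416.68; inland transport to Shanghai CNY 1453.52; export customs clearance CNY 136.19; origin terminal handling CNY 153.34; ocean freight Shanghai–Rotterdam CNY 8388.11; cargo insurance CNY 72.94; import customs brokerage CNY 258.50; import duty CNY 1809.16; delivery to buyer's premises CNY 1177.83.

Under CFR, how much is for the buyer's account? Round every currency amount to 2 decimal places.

Buyer's account: CNY 3318.43

CFR: the seller pays costs through ocean freight to the destination port, but not insurance.
Seller's account: goods 368416.68 + inland to port 1453.52 + export clearance 136.19 + origin terminal 153.34 + freight 8388.11 = 378547.84
Buyer's account: insurance 72.94 + brokerage 258.50 + duty 1809.16 + delivery 1177.83 = 3318.43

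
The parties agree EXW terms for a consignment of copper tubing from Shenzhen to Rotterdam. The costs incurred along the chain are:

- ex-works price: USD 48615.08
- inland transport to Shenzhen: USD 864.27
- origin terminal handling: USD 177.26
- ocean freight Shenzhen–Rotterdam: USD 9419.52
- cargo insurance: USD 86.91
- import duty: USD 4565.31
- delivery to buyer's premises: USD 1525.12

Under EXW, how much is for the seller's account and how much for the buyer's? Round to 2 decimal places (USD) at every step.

EXW: the seller makes goods available at their premises; the buyer bears all onward costs.
Seller's account: goods 48615.08 = 48615.08
Buyer's account: inland to port 864.27 + origin terminal 177.26 + freight 9419.52 + insurance 86.91 + duty 4565.31 + delivery 1525.12 = 16638.39

Seller: USD 48615.08; buyer: USD 16638.39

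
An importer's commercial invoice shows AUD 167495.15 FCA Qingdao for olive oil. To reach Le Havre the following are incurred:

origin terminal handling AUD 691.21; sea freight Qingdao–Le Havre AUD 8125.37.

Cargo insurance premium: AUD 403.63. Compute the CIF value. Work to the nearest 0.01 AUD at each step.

CIF value: AUD 176715.36

CIF = FCA price + pre-shipment costs + freight + insurance
CIF = 167495.15 + 691.21 + 8125.37 + 403.63 = 176715.36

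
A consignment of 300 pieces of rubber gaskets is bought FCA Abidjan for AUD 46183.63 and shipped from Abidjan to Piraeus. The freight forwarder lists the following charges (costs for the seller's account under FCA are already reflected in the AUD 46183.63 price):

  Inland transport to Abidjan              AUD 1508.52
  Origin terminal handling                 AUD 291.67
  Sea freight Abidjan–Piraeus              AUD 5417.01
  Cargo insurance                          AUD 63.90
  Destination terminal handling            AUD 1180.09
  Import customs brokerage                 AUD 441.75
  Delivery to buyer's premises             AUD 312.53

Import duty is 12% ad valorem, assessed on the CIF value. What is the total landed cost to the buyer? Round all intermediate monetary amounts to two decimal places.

FCA: the seller delivers export-cleared goods to the carrier; the buyer bears costs from that point.
Already in the invoice (seller's account under FCA): inland to port — exclude.
CIF value = FCA price + origin terminal + freight + insurance = 46183.63 + 291.67 + 5417.01 + 63.90 = 51956.21
Import duty = 51956.21 × 12% = 6234.75
Buyer bears: origin terminal 291.67 + freight 5417.01 + insurance 63.90 + destination terminal 1180.09 + brokerage 441.75 + delivery 312.53 + duty 6234.75 = 13941.70
Landed cost = invoice 46183.63 + 13941.70 = 60125.33

Total landed cost: AUD 60125.33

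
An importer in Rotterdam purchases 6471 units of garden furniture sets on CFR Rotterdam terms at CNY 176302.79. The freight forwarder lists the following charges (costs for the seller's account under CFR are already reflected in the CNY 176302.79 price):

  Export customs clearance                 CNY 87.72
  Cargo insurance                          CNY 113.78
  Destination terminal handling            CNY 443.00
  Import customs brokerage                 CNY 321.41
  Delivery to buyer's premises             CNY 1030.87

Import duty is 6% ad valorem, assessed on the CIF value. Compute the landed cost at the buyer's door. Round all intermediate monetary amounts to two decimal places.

CFR: the seller pays costs through ocean freight to the destination port, but not insurance.
Already in the invoice (seller's account under CFR): export clearance — exclude.
CIF value = CFR price + insurance = 176302.79 + 113.78 = 176416.57
Import duty = 176416.57 × 6% = 10584.99
Buyer bears: insurance 113.78 + destination terminal 443.00 + brokerage 321.41 + delivery 1030.87 + duty 10584.99 = 12494.05
Landed cost = invoice 176302.79 + 12494.05 = 188796.84

Total landed cost: CNY 188796.84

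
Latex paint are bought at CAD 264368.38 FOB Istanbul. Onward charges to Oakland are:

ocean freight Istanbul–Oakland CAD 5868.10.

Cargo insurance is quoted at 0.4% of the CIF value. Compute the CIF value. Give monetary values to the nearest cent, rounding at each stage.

CIF value: CAD 271321.77

Let C be the CIF value. C = FOB price + freight + 0.4% × C
C − 0.4% × C = 264368.38 + 5868.10
0.996 × C = 270236.48
C = 270236.48 / 0.996 = 271321.77
Insurance premium = 0.4% × 271321.77 = 1085.29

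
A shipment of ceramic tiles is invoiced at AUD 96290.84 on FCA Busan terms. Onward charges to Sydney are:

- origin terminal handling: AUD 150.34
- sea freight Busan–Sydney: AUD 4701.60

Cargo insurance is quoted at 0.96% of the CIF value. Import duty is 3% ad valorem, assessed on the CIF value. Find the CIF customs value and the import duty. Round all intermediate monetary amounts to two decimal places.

CIF value: AUD 102123.16; import duty: AUD 3063.69

Let C be the CIF value. C = FCA price + pre-shipment costs + freight + 0.96% × C
C − 0.96% × C = 96290.84 + 150.34 + 4701.60
0.9904 × C = 101142.78
C = 101142.78 / 0.9904 = 102123.16
Insurance premium = 0.96% × 102123.16 = 980.38
Import duty = 102123.16 × 3% = 3063.69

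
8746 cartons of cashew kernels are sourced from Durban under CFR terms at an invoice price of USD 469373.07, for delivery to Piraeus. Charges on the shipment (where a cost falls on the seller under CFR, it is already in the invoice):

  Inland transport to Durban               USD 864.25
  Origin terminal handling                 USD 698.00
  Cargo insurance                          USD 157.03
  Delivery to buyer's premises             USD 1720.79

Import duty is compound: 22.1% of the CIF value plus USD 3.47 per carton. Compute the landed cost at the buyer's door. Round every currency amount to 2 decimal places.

CFR: the seller pays costs through ocean freight to the destination port, but not insurance.
Already in the invoice (seller's account under CFR): inland to port, origin terminal — exclude.
CIF value = CFR price + insurance = 469373.07 + 157.03 = 469530.10
Ad valorem component: 469530.10 × 22.1% = 103766.15
Specific component: 8746 × 3.47 = 30348.62
Import duty = 103766.15 + 30348.62 = 134114.77
Buyer bears: insurance 157.03 + delivery 1720.79 + duty 134114.77 = 135992.59
Landed cost = invoice 469373.07 + 135992.59 = 605365.66

Total landed cost: USD 605365.66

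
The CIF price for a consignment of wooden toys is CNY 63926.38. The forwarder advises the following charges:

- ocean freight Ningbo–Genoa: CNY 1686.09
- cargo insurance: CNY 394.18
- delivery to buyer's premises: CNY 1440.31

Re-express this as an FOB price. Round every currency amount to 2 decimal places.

FOB price: CNY 61846.11

Not relevant to the conversion: delivery — on the buyer under both terms; not part of either seller's price.
From CIF to FOB, the seller no longer bears: freight, insurance.
FOB price = 63926.38 − 1686.09 − 394.18 = 61846.11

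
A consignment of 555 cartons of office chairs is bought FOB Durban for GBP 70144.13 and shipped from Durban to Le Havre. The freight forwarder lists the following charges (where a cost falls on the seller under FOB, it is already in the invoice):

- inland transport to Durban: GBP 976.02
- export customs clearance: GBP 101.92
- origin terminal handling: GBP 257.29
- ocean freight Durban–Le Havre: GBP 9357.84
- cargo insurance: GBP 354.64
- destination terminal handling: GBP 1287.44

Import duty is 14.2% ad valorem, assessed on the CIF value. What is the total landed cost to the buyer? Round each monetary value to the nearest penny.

Total landed cost: GBP 92483.69

FOB: the seller bears costs until goods are on board at the origin port; the buyer bears freight, insurance and all costs thereafter.
Already in the invoice (seller's account under FOB): inland to port, export clearance, origin terminal — exclude.
CIF value = FOB price + freight + insurance = 70144.13 + 9357.84 + 354.64 = 79856.61
Import duty = 79856.61 × 14.2% = 11339.64
Buyer bears: freight 9357.84 + insurance 354.64 + destination terminal 1287.44 + duty 11339.64 = 22339.56
Landed cost = invoice 70144.13 + 22339.56 = 92483.69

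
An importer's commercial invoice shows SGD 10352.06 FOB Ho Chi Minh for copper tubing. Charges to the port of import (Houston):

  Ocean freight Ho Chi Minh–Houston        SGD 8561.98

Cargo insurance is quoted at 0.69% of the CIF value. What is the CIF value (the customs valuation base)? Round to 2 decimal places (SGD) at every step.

CIF value: SGD 19045.45

Let C be the CIF value. C = FOB price + freight + 0.69% × C
C − 0.69% × C = 10352.06 + 8561.98
0.9931 × C = 18914.04
C = 18914.04 / 0.9931 = 19045.45
Insurance premium = 0.69% × 19045.45 = 131.41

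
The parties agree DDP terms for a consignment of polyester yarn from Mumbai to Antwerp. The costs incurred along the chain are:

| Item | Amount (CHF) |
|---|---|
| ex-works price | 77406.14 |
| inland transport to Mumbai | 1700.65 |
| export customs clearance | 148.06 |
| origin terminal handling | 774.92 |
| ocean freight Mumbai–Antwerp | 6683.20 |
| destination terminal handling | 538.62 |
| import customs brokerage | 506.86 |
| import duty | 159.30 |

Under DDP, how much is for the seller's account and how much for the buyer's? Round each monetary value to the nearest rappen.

Seller: CHF 87917.75; buyer: CHF 0.00

DDP: the seller bears all costs including import duty.
Seller's account: goods 77406.14 + inland to port 1700.65 + export clearance 148.06 + origin terminal 774.92 + freight 6683.20 + destination terminal 538.62 + brokerage 506.86 + duty 159.30 = 87917.75
Buyer's account: 0.00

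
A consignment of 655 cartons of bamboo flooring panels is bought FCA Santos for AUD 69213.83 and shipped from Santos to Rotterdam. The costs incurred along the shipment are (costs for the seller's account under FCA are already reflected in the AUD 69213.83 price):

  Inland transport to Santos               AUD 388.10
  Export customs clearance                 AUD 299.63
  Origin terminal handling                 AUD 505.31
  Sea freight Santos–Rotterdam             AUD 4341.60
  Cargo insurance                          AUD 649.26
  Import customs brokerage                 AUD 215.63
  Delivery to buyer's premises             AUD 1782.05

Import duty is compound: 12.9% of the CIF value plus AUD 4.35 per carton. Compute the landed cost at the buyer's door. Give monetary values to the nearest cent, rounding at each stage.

FCA: the seller delivers export-cleared goods to the carrier; the buyer bears costs from that point.
Already in the invoice (seller's account under FCA): inland to port, export clearance — exclude.
CIF value = FCA price + origin terminal + freight + insurance = 69213.83 + 505.31 + 4341.60 + 649.26 = 74710.00
Ad valorem component: 74710.00 × 12.9% = 9637.59
Specific component: 655 × 4.35 = 2849.25
Import duty = 9637.59 + 2849.25 = 12486.84
Buyer bears: origin terminal 505.31 + freight 4341.60 + insurance 649.26 + brokerage 215.63 + delivery 1782.05 + duty 12486.84 = 19980.69
Landed cost = invoice 69213.83 + 19980.69 = 89194.52

Total landed cost: AUD 89194.52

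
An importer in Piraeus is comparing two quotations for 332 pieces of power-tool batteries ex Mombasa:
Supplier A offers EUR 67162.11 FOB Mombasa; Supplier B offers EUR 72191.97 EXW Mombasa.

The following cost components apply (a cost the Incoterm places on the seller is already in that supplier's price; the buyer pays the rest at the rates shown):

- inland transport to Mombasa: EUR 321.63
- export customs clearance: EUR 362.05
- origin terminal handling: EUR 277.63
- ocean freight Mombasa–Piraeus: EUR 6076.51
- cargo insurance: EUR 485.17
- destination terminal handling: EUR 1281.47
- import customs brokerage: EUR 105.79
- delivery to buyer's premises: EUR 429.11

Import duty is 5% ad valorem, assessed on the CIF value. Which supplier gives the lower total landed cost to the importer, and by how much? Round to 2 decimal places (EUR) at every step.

Supplier A (FOB):
CIF value = FOB price + freight + insurance = 67162.11 + 6076.51 + 485.17 = 73723.79
Import duty = 73723.79 × 5% = 3686.19
Buyer bears (A): 6076.51 + 485.17 + 1281.47 + 105.79 + 429.11 = 8378.05
Landed cost (A) = invoice 67162.11 + 8378.05 + duty 3686.19 = 79226.35
Supplier B (EXW):
CIF value = EXW price + inland to port + export clearance + origin terminal + freight + insurance = 72191.97 + 321.63 + 362.05 + 277.63 + 6076.51 + 485.17 = 79714.96
Import duty = 79714.96 × 5% = 3985.75
Buyer bears (B): 321.63 + 362.05 + 277.63 + 6076.51 + 485.17 + 1281.47 + 105.79 + 429.11 = 9339.36
Landed cost (B) = invoice 72191.97 + 9339.36 + duty 3985.75 = 85517.08
Difference = |79226.35 − 85517.08| = 6290.73

Supplier A is cheaper by EUR 6290.73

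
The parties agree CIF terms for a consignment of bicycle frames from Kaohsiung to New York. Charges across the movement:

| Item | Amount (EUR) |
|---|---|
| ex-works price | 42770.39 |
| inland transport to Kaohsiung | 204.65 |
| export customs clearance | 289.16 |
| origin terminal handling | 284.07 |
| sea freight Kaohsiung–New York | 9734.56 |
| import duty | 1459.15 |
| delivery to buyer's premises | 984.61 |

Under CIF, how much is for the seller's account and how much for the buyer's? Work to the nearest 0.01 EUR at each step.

CIF: the seller pays costs through ocean freight and marine insurance to the destination port.
Seller's account: goods 42770.39 + inland to port 204.65 + export clearance 289.16 + origin terminal 284.07 + freight 9734.56 = 53282.83
Buyer's account: duty 1459.15 + delivery 984.61 = 2443.76

Seller: EUR 53282.83; buyer: EUR 2443.76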